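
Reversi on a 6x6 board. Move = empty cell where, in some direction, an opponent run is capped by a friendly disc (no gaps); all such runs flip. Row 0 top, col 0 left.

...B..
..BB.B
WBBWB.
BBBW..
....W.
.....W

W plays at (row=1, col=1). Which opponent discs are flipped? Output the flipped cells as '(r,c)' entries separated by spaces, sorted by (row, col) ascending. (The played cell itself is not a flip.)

Dir NW: first cell '.' (not opp) -> no flip
Dir N: first cell '.' (not opp) -> no flip
Dir NE: first cell '.' (not opp) -> no flip
Dir W: first cell '.' (not opp) -> no flip
Dir E: opp run (1,2) (1,3), next='.' -> no flip
Dir SW: first cell 'W' (not opp) -> no flip
Dir S: opp run (2,1) (3,1), next='.' -> no flip
Dir SE: opp run (2,2) capped by W -> flip

Answer: (2,2)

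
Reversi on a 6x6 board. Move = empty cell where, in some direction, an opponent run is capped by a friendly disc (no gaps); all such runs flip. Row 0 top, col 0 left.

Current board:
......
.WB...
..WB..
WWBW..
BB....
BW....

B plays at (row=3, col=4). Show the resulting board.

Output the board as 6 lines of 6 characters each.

Place B at (3,4); scan 8 dirs for brackets.
Dir NW: first cell 'B' (not opp) -> no flip
Dir N: first cell '.' (not opp) -> no flip
Dir NE: first cell '.' (not opp) -> no flip
Dir W: opp run (3,3) capped by B -> flip
Dir E: first cell '.' (not opp) -> no flip
Dir SW: first cell '.' (not opp) -> no flip
Dir S: first cell '.' (not opp) -> no flip
Dir SE: first cell '.' (not opp) -> no flip
All flips: (3,3)

Answer: ......
.WB...
..WB..
WWBBB.
BB....
BW....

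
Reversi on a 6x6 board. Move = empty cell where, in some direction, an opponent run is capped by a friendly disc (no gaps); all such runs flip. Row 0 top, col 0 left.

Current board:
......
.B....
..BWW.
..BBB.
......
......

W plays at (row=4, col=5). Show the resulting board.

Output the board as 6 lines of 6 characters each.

Place W at (4,5); scan 8 dirs for brackets.
Dir NW: opp run (3,4) capped by W -> flip
Dir N: first cell '.' (not opp) -> no flip
Dir NE: edge -> no flip
Dir W: first cell '.' (not opp) -> no flip
Dir E: edge -> no flip
Dir SW: first cell '.' (not opp) -> no flip
Dir S: first cell '.' (not opp) -> no flip
Dir SE: edge -> no flip
All flips: (3,4)

Answer: ......
.B....
..BWW.
..BBW.
.....W
......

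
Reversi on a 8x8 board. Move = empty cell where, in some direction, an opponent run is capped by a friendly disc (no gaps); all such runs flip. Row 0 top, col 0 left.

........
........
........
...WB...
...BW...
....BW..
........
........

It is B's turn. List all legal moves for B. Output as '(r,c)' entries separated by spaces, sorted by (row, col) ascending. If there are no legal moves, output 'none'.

(2,2): no bracket -> illegal
(2,3): flips 1 -> legal
(2,4): no bracket -> illegal
(3,2): flips 1 -> legal
(3,5): no bracket -> illegal
(4,2): no bracket -> illegal
(4,5): flips 1 -> legal
(4,6): no bracket -> illegal
(5,3): no bracket -> illegal
(5,6): flips 1 -> legal
(6,4): no bracket -> illegal
(6,5): no bracket -> illegal
(6,6): no bracket -> illegal

Answer: (2,3) (3,2) (4,5) (5,6)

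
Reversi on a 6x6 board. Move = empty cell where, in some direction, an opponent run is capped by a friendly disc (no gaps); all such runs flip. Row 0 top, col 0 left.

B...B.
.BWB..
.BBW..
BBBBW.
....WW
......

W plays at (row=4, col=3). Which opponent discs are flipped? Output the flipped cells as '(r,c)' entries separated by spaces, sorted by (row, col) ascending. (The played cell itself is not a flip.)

Dir NW: opp run (3,2) (2,1), next='.' -> no flip
Dir N: opp run (3,3) capped by W -> flip
Dir NE: first cell 'W' (not opp) -> no flip
Dir W: first cell '.' (not opp) -> no flip
Dir E: first cell 'W' (not opp) -> no flip
Dir SW: first cell '.' (not opp) -> no flip
Dir S: first cell '.' (not opp) -> no flip
Dir SE: first cell '.' (not opp) -> no flip

Answer: (3,3)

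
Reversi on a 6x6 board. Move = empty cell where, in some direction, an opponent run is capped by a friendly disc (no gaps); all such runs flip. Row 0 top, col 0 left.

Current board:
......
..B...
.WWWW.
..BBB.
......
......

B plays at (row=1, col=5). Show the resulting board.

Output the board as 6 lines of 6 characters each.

Place B at (1,5); scan 8 dirs for brackets.
Dir NW: first cell '.' (not opp) -> no flip
Dir N: first cell '.' (not opp) -> no flip
Dir NE: edge -> no flip
Dir W: first cell '.' (not opp) -> no flip
Dir E: edge -> no flip
Dir SW: opp run (2,4) capped by B -> flip
Dir S: first cell '.' (not opp) -> no flip
Dir SE: edge -> no flip
All flips: (2,4)

Answer: ......
..B..B
.WWWB.
..BBB.
......
......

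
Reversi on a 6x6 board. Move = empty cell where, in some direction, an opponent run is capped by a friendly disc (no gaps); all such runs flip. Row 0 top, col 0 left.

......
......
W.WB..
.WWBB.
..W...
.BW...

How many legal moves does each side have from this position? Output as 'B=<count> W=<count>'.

Answer: B=5 W=5

Derivation:
-- B to move --
(1,0): no bracket -> illegal
(1,1): flips 1 -> legal
(1,2): no bracket -> illegal
(1,3): no bracket -> illegal
(2,1): flips 1 -> legal
(3,0): flips 2 -> legal
(4,0): no bracket -> illegal
(4,1): flips 1 -> legal
(4,3): no bracket -> illegal
(5,3): flips 1 -> legal
B mobility = 5
-- W to move --
(1,2): no bracket -> illegal
(1,3): no bracket -> illegal
(1,4): flips 1 -> legal
(2,4): flips 2 -> legal
(2,5): no bracket -> illegal
(3,5): flips 2 -> legal
(4,0): no bracket -> illegal
(4,1): no bracket -> illegal
(4,3): no bracket -> illegal
(4,4): flips 1 -> legal
(4,5): no bracket -> illegal
(5,0): flips 1 -> legal
W mobility = 5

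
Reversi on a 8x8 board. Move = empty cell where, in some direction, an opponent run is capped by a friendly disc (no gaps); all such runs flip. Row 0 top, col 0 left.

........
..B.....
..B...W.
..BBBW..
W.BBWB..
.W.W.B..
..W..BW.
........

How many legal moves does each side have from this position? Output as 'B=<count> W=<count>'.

Answer: B=8 W=8

Derivation:
-- B to move --
(1,5): no bracket -> illegal
(1,6): no bracket -> illegal
(1,7): no bracket -> illegal
(2,4): no bracket -> illegal
(2,5): flips 1 -> legal
(2,7): no bracket -> illegal
(3,0): no bracket -> illegal
(3,1): no bracket -> illegal
(3,6): flips 1 -> legal
(3,7): no bracket -> illegal
(4,1): no bracket -> illegal
(4,6): no bracket -> illegal
(5,0): no bracket -> illegal
(5,2): no bracket -> illegal
(5,4): flips 1 -> legal
(5,6): no bracket -> illegal
(5,7): no bracket -> illegal
(6,0): flips 1 -> legal
(6,1): no bracket -> illegal
(6,3): flips 1 -> legal
(6,4): flips 1 -> legal
(6,7): flips 1 -> legal
(7,1): no bracket -> illegal
(7,2): no bracket -> illegal
(7,3): no bracket -> illegal
(7,5): no bracket -> illegal
(7,6): no bracket -> illegal
(7,7): flips 1 -> legal
B mobility = 8
-- W to move --
(0,1): no bracket -> illegal
(0,2): no bracket -> illegal
(0,3): no bracket -> illegal
(1,1): flips 2 -> legal
(1,3): no bracket -> illegal
(2,1): no bracket -> illegal
(2,3): flips 2 -> legal
(2,4): flips 3 -> legal
(2,5): no bracket -> illegal
(3,1): flips 4 -> legal
(3,6): no bracket -> illegal
(4,1): flips 2 -> legal
(4,6): flips 1 -> legal
(5,2): no bracket -> illegal
(5,4): no bracket -> illegal
(5,6): no bracket -> illegal
(6,4): flips 1 -> legal
(7,4): no bracket -> illegal
(7,5): flips 3 -> legal
(7,6): no bracket -> illegal
W mobility = 8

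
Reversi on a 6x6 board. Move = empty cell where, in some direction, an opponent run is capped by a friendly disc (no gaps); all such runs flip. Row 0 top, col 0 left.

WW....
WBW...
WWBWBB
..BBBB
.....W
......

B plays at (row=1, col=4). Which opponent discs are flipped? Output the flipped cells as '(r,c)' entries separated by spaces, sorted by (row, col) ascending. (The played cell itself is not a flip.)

Dir NW: first cell '.' (not opp) -> no flip
Dir N: first cell '.' (not opp) -> no flip
Dir NE: first cell '.' (not opp) -> no flip
Dir W: first cell '.' (not opp) -> no flip
Dir E: first cell '.' (not opp) -> no flip
Dir SW: opp run (2,3) capped by B -> flip
Dir S: first cell 'B' (not opp) -> no flip
Dir SE: first cell 'B' (not opp) -> no flip

Answer: (2,3)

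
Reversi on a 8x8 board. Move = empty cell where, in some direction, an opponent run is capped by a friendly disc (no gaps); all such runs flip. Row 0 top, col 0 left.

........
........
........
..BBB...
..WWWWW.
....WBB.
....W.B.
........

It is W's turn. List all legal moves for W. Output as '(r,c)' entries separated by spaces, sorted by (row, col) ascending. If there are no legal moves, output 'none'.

Answer: (2,1) (2,2) (2,3) (2,4) (2,5) (5,7) (6,5) (6,7) (7,6) (7,7)

Derivation:
(2,1): flips 1 -> legal
(2,2): flips 2 -> legal
(2,3): flips 2 -> legal
(2,4): flips 2 -> legal
(2,5): flips 1 -> legal
(3,1): no bracket -> illegal
(3,5): no bracket -> illegal
(4,1): no bracket -> illegal
(4,7): no bracket -> illegal
(5,7): flips 2 -> legal
(6,5): flips 1 -> legal
(6,7): flips 1 -> legal
(7,5): no bracket -> illegal
(7,6): flips 2 -> legal
(7,7): flips 2 -> legal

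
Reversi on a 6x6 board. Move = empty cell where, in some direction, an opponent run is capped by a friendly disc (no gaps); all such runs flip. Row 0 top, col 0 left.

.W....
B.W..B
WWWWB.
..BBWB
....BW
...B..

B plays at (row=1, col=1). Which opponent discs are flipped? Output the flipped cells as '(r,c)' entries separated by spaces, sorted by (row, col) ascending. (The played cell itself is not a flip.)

Answer: (2,2)

Derivation:
Dir NW: first cell '.' (not opp) -> no flip
Dir N: opp run (0,1), next=edge -> no flip
Dir NE: first cell '.' (not opp) -> no flip
Dir W: first cell 'B' (not opp) -> no flip
Dir E: opp run (1,2), next='.' -> no flip
Dir SW: opp run (2,0), next=edge -> no flip
Dir S: opp run (2,1), next='.' -> no flip
Dir SE: opp run (2,2) capped by B -> flip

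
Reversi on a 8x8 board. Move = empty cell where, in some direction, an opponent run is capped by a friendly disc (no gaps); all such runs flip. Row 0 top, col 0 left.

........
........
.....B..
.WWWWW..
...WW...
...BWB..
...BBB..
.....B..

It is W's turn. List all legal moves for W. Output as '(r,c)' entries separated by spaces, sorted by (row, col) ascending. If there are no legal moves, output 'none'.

(1,4): no bracket -> illegal
(1,5): flips 1 -> legal
(1,6): flips 1 -> legal
(2,4): no bracket -> illegal
(2,6): no bracket -> illegal
(3,6): no bracket -> illegal
(4,2): no bracket -> illegal
(4,5): no bracket -> illegal
(4,6): no bracket -> illegal
(5,2): flips 1 -> legal
(5,6): flips 1 -> legal
(6,2): flips 1 -> legal
(6,6): flips 1 -> legal
(7,2): flips 1 -> legal
(7,3): flips 2 -> legal
(7,4): flips 1 -> legal
(7,6): flips 1 -> legal

Answer: (1,5) (1,6) (5,2) (5,6) (6,2) (6,6) (7,2) (7,3) (7,4) (7,6)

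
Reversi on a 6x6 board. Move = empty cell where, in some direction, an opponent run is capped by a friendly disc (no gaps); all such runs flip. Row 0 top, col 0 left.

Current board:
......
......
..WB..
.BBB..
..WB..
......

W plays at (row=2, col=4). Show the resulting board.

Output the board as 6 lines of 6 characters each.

Answer: ......
......
..WWW.
.BBW..
..WB..
......

Derivation:
Place W at (2,4); scan 8 dirs for brackets.
Dir NW: first cell '.' (not opp) -> no flip
Dir N: first cell '.' (not opp) -> no flip
Dir NE: first cell '.' (not opp) -> no flip
Dir W: opp run (2,3) capped by W -> flip
Dir E: first cell '.' (not opp) -> no flip
Dir SW: opp run (3,3) capped by W -> flip
Dir S: first cell '.' (not opp) -> no flip
Dir SE: first cell '.' (not opp) -> no flip
All flips: (2,3) (3,3)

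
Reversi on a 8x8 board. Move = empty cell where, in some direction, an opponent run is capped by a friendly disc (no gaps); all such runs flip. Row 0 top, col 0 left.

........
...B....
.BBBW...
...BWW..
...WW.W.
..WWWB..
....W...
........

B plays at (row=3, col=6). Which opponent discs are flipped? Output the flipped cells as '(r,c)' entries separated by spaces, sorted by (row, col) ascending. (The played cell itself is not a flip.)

Answer: (3,4) (3,5)

Derivation:
Dir NW: first cell '.' (not opp) -> no flip
Dir N: first cell '.' (not opp) -> no flip
Dir NE: first cell '.' (not opp) -> no flip
Dir W: opp run (3,5) (3,4) capped by B -> flip
Dir E: first cell '.' (not opp) -> no flip
Dir SW: first cell '.' (not opp) -> no flip
Dir S: opp run (4,6), next='.' -> no flip
Dir SE: first cell '.' (not opp) -> no flip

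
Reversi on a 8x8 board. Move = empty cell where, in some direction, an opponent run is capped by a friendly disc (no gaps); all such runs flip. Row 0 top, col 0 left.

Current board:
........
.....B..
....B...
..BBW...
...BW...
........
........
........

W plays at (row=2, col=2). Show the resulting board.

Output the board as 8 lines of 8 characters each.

Place W at (2,2); scan 8 dirs for brackets.
Dir NW: first cell '.' (not opp) -> no flip
Dir N: first cell '.' (not opp) -> no flip
Dir NE: first cell '.' (not opp) -> no flip
Dir W: first cell '.' (not opp) -> no flip
Dir E: first cell '.' (not opp) -> no flip
Dir SW: first cell '.' (not opp) -> no flip
Dir S: opp run (3,2), next='.' -> no flip
Dir SE: opp run (3,3) capped by W -> flip
All flips: (3,3)

Answer: ........
.....B..
..W.B...
..BWW...
...BW...
........
........
........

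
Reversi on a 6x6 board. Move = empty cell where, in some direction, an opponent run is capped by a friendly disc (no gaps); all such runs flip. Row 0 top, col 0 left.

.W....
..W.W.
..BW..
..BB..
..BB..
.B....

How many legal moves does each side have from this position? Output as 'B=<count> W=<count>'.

Answer: B=4 W=4

Derivation:
-- B to move --
(0,0): no bracket -> illegal
(0,2): flips 1 -> legal
(0,3): no bracket -> illegal
(0,4): no bracket -> illegal
(0,5): flips 2 -> legal
(1,0): no bracket -> illegal
(1,1): no bracket -> illegal
(1,3): flips 1 -> legal
(1,5): no bracket -> illegal
(2,1): no bracket -> illegal
(2,4): flips 1 -> legal
(2,5): no bracket -> illegal
(3,4): no bracket -> illegal
B mobility = 4
-- W to move --
(1,1): no bracket -> illegal
(1,3): no bracket -> illegal
(2,1): flips 1 -> legal
(2,4): no bracket -> illegal
(3,1): no bracket -> illegal
(3,4): no bracket -> illegal
(4,0): no bracket -> illegal
(4,1): flips 1 -> legal
(4,4): no bracket -> illegal
(5,0): no bracket -> illegal
(5,2): flips 3 -> legal
(5,3): flips 2 -> legal
(5,4): no bracket -> illegal
W mobility = 4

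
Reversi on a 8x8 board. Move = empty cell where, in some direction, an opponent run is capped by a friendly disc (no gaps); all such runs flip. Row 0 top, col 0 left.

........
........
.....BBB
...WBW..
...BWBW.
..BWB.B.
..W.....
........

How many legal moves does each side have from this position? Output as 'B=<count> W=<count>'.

Answer: B=7 W=8

Derivation:
-- B to move --
(2,2): no bracket -> illegal
(2,3): flips 1 -> legal
(2,4): no bracket -> illegal
(3,2): flips 1 -> legal
(3,6): flips 2 -> legal
(3,7): no bracket -> illegal
(4,2): no bracket -> illegal
(4,7): flips 1 -> legal
(5,1): no bracket -> illegal
(5,5): no bracket -> illegal
(5,7): no bracket -> illegal
(6,1): no bracket -> illegal
(6,3): flips 1 -> legal
(6,4): no bracket -> illegal
(7,1): flips 4 -> legal
(7,2): flips 1 -> legal
(7,3): no bracket -> illegal
B mobility = 7
-- W to move --
(1,4): no bracket -> illegal
(1,5): flips 1 -> legal
(1,6): no bracket -> illegal
(1,7): flips 1 -> legal
(2,3): no bracket -> illegal
(2,4): flips 1 -> legal
(3,2): no bracket -> illegal
(3,6): no bracket -> illegal
(3,7): no bracket -> illegal
(4,1): no bracket -> illegal
(4,2): flips 2 -> legal
(4,7): no bracket -> illegal
(5,1): flips 1 -> legal
(5,5): flips 2 -> legal
(5,7): no bracket -> illegal
(6,1): no bracket -> illegal
(6,3): no bracket -> illegal
(6,4): flips 1 -> legal
(6,5): no bracket -> illegal
(6,6): flips 1 -> legal
(6,7): no bracket -> illegal
W mobility = 8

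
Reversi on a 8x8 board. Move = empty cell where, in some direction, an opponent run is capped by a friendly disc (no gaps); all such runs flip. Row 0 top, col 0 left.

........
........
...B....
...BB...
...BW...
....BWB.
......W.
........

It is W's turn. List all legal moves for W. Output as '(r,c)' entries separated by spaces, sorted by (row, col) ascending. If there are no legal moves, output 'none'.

(1,2): no bracket -> illegal
(1,3): no bracket -> illegal
(1,4): no bracket -> illegal
(2,2): flips 1 -> legal
(2,4): flips 1 -> legal
(2,5): no bracket -> illegal
(3,2): no bracket -> illegal
(3,5): no bracket -> illegal
(4,2): flips 1 -> legal
(4,5): no bracket -> illegal
(4,6): flips 1 -> legal
(4,7): no bracket -> illegal
(5,2): no bracket -> illegal
(5,3): flips 1 -> legal
(5,7): flips 1 -> legal
(6,3): no bracket -> illegal
(6,4): flips 1 -> legal
(6,5): no bracket -> illegal
(6,7): no bracket -> illegal

Answer: (2,2) (2,4) (4,2) (4,6) (5,3) (5,7) (6,4)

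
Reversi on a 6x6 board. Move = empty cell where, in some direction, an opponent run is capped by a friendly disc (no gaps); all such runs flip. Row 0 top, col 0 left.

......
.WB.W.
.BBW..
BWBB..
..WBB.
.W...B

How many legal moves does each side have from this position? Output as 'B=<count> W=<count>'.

-- B to move --
(0,0): flips 1 -> legal
(0,1): flips 1 -> legal
(0,2): no bracket -> illegal
(0,3): no bracket -> illegal
(0,4): no bracket -> illegal
(0,5): flips 2 -> legal
(1,0): flips 1 -> legal
(1,3): flips 1 -> legal
(1,5): no bracket -> illegal
(2,0): no bracket -> illegal
(2,4): flips 1 -> legal
(2,5): no bracket -> illegal
(3,4): flips 1 -> legal
(4,0): flips 1 -> legal
(4,1): flips 2 -> legal
(5,0): no bracket -> illegal
(5,2): flips 1 -> legal
(5,3): no bracket -> illegal
B mobility = 10
-- W to move --
(0,1): flips 1 -> legal
(0,2): flips 3 -> legal
(0,3): no bracket -> illegal
(1,0): no bracket -> illegal
(1,3): flips 2 -> legal
(2,0): flips 2 -> legal
(2,4): flips 1 -> legal
(3,4): flips 2 -> legal
(3,5): no bracket -> illegal
(4,0): no bracket -> illegal
(4,1): flips 1 -> legal
(4,5): flips 2 -> legal
(5,2): no bracket -> illegal
(5,3): flips 2 -> legal
(5,4): no bracket -> illegal
W mobility = 9

Answer: B=10 W=9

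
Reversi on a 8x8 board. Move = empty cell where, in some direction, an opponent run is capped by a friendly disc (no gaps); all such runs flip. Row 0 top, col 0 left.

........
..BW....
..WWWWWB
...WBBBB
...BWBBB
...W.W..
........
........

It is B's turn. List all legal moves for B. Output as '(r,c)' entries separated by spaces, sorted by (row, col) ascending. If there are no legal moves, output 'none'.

(0,2): flips 2 -> legal
(0,3): flips 3 -> legal
(0,4): no bracket -> illegal
(1,1): no bracket -> illegal
(1,4): flips 3 -> legal
(1,5): flips 2 -> legal
(1,6): flips 2 -> legal
(1,7): flips 1 -> legal
(2,1): flips 5 -> legal
(3,1): no bracket -> illegal
(3,2): flips 2 -> legal
(4,2): no bracket -> illegal
(5,2): no bracket -> illegal
(5,4): flips 1 -> legal
(5,6): no bracket -> illegal
(6,2): flips 2 -> legal
(6,3): flips 1 -> legal
(6,4): flips 1 -> legal
(6,5): flips 1 -> legal
(6,6): no bracket -> illegal

Answer: (0,2) (0,3) (1,4) (1,5) (1,6) (1,7) (2,1) (3,2) (5,4) (6,2) (6,3) (6,4) (6,5)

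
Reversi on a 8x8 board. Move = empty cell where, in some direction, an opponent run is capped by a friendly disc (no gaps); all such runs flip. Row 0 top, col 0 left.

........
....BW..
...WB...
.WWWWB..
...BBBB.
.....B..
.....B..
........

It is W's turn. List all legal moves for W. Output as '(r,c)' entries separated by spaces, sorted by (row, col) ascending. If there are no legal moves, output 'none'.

(0,3): no bracket -> illegal
(0,4): flips 2 -> legal
(0,5): flips 1 -> legal
(1,3): flips 1 -> legal
(2,5): flips 1 -> legal
(2,6): no bracket -> illegal
(3,6): flips 1 -> legal
(3,7): no bracket -> illegal
(4,2): no bracket -> illegal
(4,7): no bracket -> illegal
(5,2): flips 1 -> legal
(5,3): flips 1 -> legal
(5,4): flips 2 -> legal
(5,6): flips 1 -> legal
(5,7): no bracket -> illegal
(6,4): no bracket -> illegal
(6,6): flips 2 -> legal
(7,4): no bracket -> illegal
(7,5): no bracket -> illegal
(7,6): no bracket -> illegal

Answer: (0,4) (0,5) (1,3) (2,5) (3,6) (5,2) (5,3) (5,4) (5,6) (6,6)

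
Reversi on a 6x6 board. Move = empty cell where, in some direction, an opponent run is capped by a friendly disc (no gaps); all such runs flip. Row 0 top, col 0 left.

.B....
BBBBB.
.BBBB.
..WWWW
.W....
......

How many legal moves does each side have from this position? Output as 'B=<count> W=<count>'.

-- B to move --
(2,5): no bracket -> illegal
(3,0): no bracket -> illegal
(3,1): no bracket -> illegal
(4,0): no bracket -> illegal
(4,2): flips 2 -> legal
(4,3): flips 2 -> legal
(4,4): flips 2 -> legal
(4,5): flips 1 -> legal
(5,0): flips 2 -> legal
(5,1): no bracket -> illegal
(5,2): no bracket -> illegal
B mobility = 5
-- W to move --
(0,0): flips 2 -> legal
(0,2): flips 4 -> legal
(0,3): flips 2 -> legal
(0,4): flips 2 -> legal
(0,5): flips 2 -> legal
(1,5): flips 1 -> legal
(2,0): no bracket -> illegal
(2,5): no bracket -> illegal
(3,0): no bracket -> illegal
(3,1): no bracket -> illegal
W mobility = 6

Answer: B=5 W=6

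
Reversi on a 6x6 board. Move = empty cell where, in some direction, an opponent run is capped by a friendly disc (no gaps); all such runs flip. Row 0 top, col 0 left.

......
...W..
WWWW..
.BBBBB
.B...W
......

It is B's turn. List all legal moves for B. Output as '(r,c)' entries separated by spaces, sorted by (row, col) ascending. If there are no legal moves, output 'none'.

Answer: (0,3) (0,4) (1,0) (1,1) (1,2) (1,4) (5,5)

Derivation:
(0,2): no bracket -> illegal
(0,3): flips 2 -> legal
(0,4): flips 2 -> legal
(1,0): flips 1 -> legal
(1,1): flips 2 -> legal
(1,2): flips 2 -> legal
(1,4): flips 1 -> legal
(2,4): no bracket -> illegal
(3,0): no bracket -> illegal
(4,4): no bracket -> illegal
(5,4): no bracket -> illegal
(5,5): flips 1 -> legal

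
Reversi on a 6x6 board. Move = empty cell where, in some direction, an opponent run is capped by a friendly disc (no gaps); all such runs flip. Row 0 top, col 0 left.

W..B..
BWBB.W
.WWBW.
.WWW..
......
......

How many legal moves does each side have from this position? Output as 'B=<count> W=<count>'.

-- B to move --
(0,1): no bracket -> illegal
(0,2): no bracket -> illegal
(0,4): no bracket -> illegal
(0,5): no bracket -> illegal
(1,4): no bracket -> illegal
(2,0): flips 2 -> legal
(2,5): flips 1 -> legal
(3,0): flips 1 -> legal
(3,4): no bracket -> illegal
(3,5): flips 1 -> legal
(4,0): flips 2 -> legal
(4,1): flips 1 -> legal
(4,2): flips 2 -> legal
(4,3): flips 3 -> legal
(4,4): no bracket -> illegal
B mobility = 8
-- W to move --
(0,1): no bracket -> illegal
(0,2): flips 2 -> legal
(0,4): flips 1 -> legal
(1,4): flips 3 -> legal
(2,0): flips 1 -> legal
(3,4): no bracket -> illegal
W mobility = 4

Answer: B=8 W=4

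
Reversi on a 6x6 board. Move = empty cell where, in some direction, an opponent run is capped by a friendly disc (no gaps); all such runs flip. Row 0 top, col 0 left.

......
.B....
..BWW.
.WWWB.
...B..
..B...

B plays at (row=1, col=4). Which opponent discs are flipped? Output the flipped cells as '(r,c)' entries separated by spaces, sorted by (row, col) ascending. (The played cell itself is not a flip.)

Answer: (2,4)

Derivation:
Dir NW: first cell '.' (not opp) -> no flip
Dir N: first cell '.' (not opp) -> no flip
Dir NE: first cell '.' (not opp) -> no flip
Dir W: first cell '.' (not opp) -> no flip
Dir E: first cell '.' (not opp) -> no flip
Dir SW: opp run (2,3) (3,2), next='.' -> no flip
Dir S: opp run (2,4) capped by B -> flip
Dir SE: first cell '.' (not opp) -> no flip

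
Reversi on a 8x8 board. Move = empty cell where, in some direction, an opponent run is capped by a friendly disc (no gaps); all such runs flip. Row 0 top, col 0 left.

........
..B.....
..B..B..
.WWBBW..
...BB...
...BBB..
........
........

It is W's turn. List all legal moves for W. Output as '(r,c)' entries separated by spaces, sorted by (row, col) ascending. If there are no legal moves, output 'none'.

Answer: (0,2) (1,3) (1,5) (6,2) (6,5)

Derivation:
(0,1): no bracket -> illegal
(0,2): flips 2 -> legal
(0,3): no bracket -> illegal
(1,1): no bracket -> illegal
(1,3): flips 1 -> legal
(1,4): no bracket -> illegal
(1,5): flips 1 -> legal
(1,6): no bracket -> illegal
(2,1): no bracket -> illegal
(2,3): no bracket -> illegal
(2,4): no bracket -> illegal
(2,6): no bracket -> illegal
(3,6): no bracket -> illegal
(4,2): no bracket -> illegal
(4,5): no bracket -> illegal
(4,6): no bracket -> illegal
(5,2): no bracket -> illegal
(5,6): no bracket -> illegal
(6,2): flips 2 -> legal
(6,3): no bracket -> illegal
(6,4): no bracket -> illegal
(6,5): flips 2 -> legal
(6,6): no bracket -> illegal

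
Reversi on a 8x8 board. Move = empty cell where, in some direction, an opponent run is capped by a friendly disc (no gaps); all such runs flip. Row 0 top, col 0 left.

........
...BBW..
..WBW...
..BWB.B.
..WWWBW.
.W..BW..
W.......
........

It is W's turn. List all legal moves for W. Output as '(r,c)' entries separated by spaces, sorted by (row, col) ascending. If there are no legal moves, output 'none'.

(0,2): flips 1 -> legal
(0,3): flips 2 -> legal
(0,4): flips 2 -> legal
(0,5): no bracket -> illegal
(1,2): flips 2 -> legal
(2,1): flips 1 -> legal
(2,5): flips 1 -> legal
(2,6): flips 1 -> legal
(2,7): no bracket -> illegal
(3,1): flips 1 -> legal
(3,5): flips 2 -> legal
(3,7): no bracket -> illegal
(4,1): no bracket -> illegal
(4,7): no bracket -> illegal
(5,3): flips 1 -> legal
(5,6): no bracket -> illegal
(6,3): no bracket -> illegal
(6,4): flips 1 -> legal
(6,5): flips 1 -> legal

Answer: (0,2) (0,3) (0,4) (1,2) (2,1) (2,5) (2,6) (3,1) (3,5) (5,3) (6,4) (6,5)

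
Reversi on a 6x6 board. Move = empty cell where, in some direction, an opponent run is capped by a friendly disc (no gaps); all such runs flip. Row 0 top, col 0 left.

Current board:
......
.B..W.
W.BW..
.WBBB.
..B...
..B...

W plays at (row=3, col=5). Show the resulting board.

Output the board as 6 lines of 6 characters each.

Place W at (3,5); scan 8 dirs for brackets.
Dir NW: first cell '.' (not opp) -> no flip
Dir N: first cell '.' (not opp) -> no flip
Dir NE: edge -> no flip
Dir W: opp run (3,4) (3,3) (3,2) capped by W -> flip
Dir E: edge -> no flip
Dir SW: first cell '.' (not opp) -> no flip
Dir S: first cell '.' (not opp) -> no flip
Dir SE: edge -> no flip
All flips: (3,2) (3,3) (3,4)

Answer: ......
.B..W.
W.BW..
.WWWWW
..B...
..B...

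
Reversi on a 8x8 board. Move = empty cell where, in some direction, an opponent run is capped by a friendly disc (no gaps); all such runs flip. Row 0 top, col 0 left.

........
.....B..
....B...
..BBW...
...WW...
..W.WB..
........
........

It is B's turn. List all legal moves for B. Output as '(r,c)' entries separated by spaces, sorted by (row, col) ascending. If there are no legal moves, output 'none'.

Answer: (3,5) (5,3) (6,4) (6,5)

Derivation:
(2,3): no bracket -> illegal
(2,5): no bracket -> illegal
(3,5): flips 1 -> legal
(4,1): no bracket -> illegal
(4,2): no bracket -> illegal
(4,5): no bracket -> illegal
(5,1): no bracket -> illegal
(5,3): flips 2 -> legal
(6,1): no bracket -> illegal
(6,2): no bracket -> illegal
(6,3): no bracket -> illegal
(6,4): flips 3 -> legal
(6,5): flips 2 -> legal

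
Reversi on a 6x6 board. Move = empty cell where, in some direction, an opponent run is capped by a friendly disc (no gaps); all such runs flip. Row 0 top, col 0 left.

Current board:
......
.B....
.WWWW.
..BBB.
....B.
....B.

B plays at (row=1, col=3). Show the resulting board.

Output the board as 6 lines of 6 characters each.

Answer: ......
.B.B..
.WWBW.
..BBB.
....B.
....B.

Derivation:
Place B at (1,3); scan 8 dirs for brackets.
Dir NW: first cell '.' (not opp) -> no flip
Dir N: first cell '.' (not opp) -> no flip
Dir NE: first cell '.' (not opp) -> no flip
Dir W: first cell '.' (not opp) -> no flip
Dir E: first cell '.' (not opp) -> no flip
Dir SW: opp run (2,2), next='.' -> no flip
Dir S: opp run (2,3) capped by B -> flip
Dir SE: opp run (2,4), next='.' -> no flip
All flips: (2,3)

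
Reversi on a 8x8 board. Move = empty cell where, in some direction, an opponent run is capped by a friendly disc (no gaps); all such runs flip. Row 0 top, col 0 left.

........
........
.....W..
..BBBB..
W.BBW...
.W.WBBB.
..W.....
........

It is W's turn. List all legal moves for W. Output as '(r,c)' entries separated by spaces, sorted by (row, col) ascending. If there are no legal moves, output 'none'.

(2,1): no bracket -> illegal
(2,2): flips 1 -> legal
(2,3): flips 2 -> legal
(2,4): flips 3 -> legal
(2,6): flips 1 -> legal
(3,1): flips 1 -> legal
(3,6): no bracket -> illegal
(4,1): flips 2 -> legal
(4,5): flips 1 -> legal
(4,6): no bracket -> illegal
(4,7): no bracket -> illegal
(5,2): flips 2 -> legal
(5,7): flips 3 -> legal
(6,3): no bracket -> illegal
(6,4): flips 1 -> legal
(6,5): no bracket -> illegal
(6,6): flips 1 -> legal
(6,7): no bracket -> illegal

Answer: (2,2) (2,3) (2,4) (2,6) (3,1) (4,1) (4,5) (5,2) (5,7) (6,4) (6,6)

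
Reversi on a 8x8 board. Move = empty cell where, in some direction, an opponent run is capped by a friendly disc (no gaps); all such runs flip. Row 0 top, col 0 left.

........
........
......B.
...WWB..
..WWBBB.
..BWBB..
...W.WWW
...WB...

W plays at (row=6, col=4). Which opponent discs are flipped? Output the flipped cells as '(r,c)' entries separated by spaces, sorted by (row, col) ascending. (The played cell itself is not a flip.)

Dir NW: first cell 'W' (not opp) -> no flip
Dir N: opp run (5,4) (4,4) capped by W -> flip
Dir NE: opp run (5,5) (4,6), next='.' -> no flip
Dir W: first cell 'W' (not opp) -> no flip
Dir E: first cell 'W' (not opp) -> no flip
Dir SW: first cell 'W' (not opp) -> no flip
Dir S: opp run (7,4), next=edge -> no flip
Dir SE: first cell '.' (not opp) -> no flip

Answer: (4,4) (5,4)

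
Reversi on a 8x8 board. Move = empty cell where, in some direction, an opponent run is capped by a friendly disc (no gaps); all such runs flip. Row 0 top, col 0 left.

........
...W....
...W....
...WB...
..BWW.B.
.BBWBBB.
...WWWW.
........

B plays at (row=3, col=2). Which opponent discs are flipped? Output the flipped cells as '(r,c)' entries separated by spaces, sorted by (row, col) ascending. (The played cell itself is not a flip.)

Answer: (3,3) (4,3)

Derivation:
Dir NW: first cell '.' (not opp) -> no flip
Dir N: first cell '.' (not opp) -> no flip
Dir NE: opp run (2,3), next='.' -> no flip
Dir W: first cell '.' (not opp) -> no flip
Dir E: opp run (3,3) capped by B -> flip
Dir SW: first cell '.' (not opp) -> no flip
Dir S: first cell 'B' (not opp) -> no flip
Dir SE: opp run (4,3) capped by B -> flip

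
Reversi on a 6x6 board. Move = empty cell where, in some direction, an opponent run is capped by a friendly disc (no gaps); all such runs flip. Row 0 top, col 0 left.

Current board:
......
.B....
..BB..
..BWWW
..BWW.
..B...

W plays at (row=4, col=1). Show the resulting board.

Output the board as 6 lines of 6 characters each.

Answer: ......
.B....
..BB..
..BWWW
.WWWW.
..B...

Derivation:
Place W at (4,1); scan 8 dirs for brackets.
Dir NW: first cell '.' (not opp) -> no flip
Dir N: first cell '.' (not opp) -> no flip
Dir NE: opp run (3,2) (2,3), next='.' -> no flip
Dir W: first cell '.' (not opp) -> no flip
Dir E: opp run (4,2) capped by W -> flip
Dir SW: first cell '.' (not opp) -> no flip
Dir S: first cell '.' (not opp) -> no flip
Dir SE: opp run (5,2), next=edge -> no flip
All flips: (4,2)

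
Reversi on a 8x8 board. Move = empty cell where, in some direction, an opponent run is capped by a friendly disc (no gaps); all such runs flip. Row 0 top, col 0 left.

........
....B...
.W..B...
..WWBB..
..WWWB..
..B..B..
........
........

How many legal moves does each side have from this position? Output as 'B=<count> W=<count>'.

-- B to move --
(1,0): no bracket -> illegal
(1,1): no bracket -> illegal
(1,2): no bracket -> illegal
(2,0): no bracket -> illegal
(2,2): flips 4 -> legal
(2,3): no bracket -> illegal
(3,0): no bracket -> illegal
(3,1): flips 2 -> legal
(4,1): flips 3 -> legal
(5,1): flips 2 -> legal
(5,3): flips 1 -> legal
(5,4): flips 1 -> legal
B mobility = 6
-- W to move --
(0,3): no bracket -> illegal
(0,4): flips 3 -> legal
(0,5): no bracket -> illegal
(1,3): no bracket -> illegal
(1,5): flips 1 -> legal
(2,3): no bracket -> illegal
(2,5): flips 1 -> legal
(2,6): flips 1 -> legal
(3,6): flips 2 -> legal
(4,1): no bracket -> illegal
(4,6): flips 1 -> legal
(5,1): no bracket -> illegal
(5,3): no bracket -> illegal
(5,4): no bracket -> illegal
(5,6): no bracket -> illegal
(6,1): flips 1 -> legal
(6,2): flips 1 -> legal
(6,3): no bracket -> illegal
(6,4): no bracket -> illegal
(6,5): no bracket -> illegal
(6,6): flips 1 -> legal
W mobility = 9

Answer: B=6 W=9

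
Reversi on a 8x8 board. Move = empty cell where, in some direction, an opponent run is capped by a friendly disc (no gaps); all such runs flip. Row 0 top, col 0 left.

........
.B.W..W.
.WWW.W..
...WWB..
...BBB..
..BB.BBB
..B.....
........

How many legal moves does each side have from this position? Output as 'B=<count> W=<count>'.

Answer: B=7 W=9

Derivation:
-- B to move --
(0,2): no bracket -> illegal
(0,3): flips 3 -> legal
(0,4): no bracket -> illegal
(0,5): no bracket -> illegal
(0,6): no bracket -> illegal
(0,7): flips 3 -> legal
(1,0): no bracket -> illegal
(1,2): flips 2 -> legal
(1,4): no bracket -> illegal
(1,5): flips 1 -> legal
(1,7): no bracket -> illegal
(2,0): no bracket -> illegal
(2,4): flips 1 -> legal
(2,6): no bracket -> illegal
(2,7): no bracket -> illegal
(3,0): no bracket -> illegal
(3,1): flips 1 -> legal
(3,2): flips 2 -> legal
(3,6): no bracket -> illegal
(4,2): no bracket -> illegal
B mobility = 7
-- W to move --
(0,0): flips 1 -> legal
(0,1): flips 1 -> legal
(0,2): no bracket -> illegal
(1,0): no bracket -> illegal
(1,2): no bracket -> illegal
(2,0): no bracket -> illegal
(2,4): no bracket -> illegal
(2,6): no bracket -> illegal
(3,2): no bracket -> illegal
(3,6): flips 1 -> legal
(4,1): no bracket -> illegal
(4,2): no bracket -> illegal
(4,6): no bracket -> illegal
(4,7): no bracket -> illegal
(5,1): no bracket -> illegal
(5,4): flips 1 -> legal
(6,1): flips 2 -> legal
(6,3): flips 2 -> legal
(6,4): no bracket -> illegal
(6,5): flips 3 -> legal
(6,6): flips 2 -> legal
(6,7): flips 2 -> legal
(7,1): no bracket -> illegal
(7,2): no bracket -> illegal
(7,3): no bracket -> illegal
W mobility = 9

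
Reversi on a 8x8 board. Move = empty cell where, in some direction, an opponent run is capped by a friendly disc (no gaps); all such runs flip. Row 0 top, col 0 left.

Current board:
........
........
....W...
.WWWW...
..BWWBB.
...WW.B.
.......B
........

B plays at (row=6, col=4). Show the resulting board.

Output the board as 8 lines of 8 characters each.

Place B at (6,4); scan 8 dirs for brackets.
Dir NW: opp run (5,3) capped by B -> flip
Dir N: opp run (5,4) (4,4) (3,4) (2,4), next='.' -> no flip
Dir NE: first cell '.' (not opp) -> no flip
Dir W: first cell '.' (not opp) -> no flip
Dir E: first cell '.' (not opp) -> no flip
Dir SW: first cell '.' (not opp) -> no flip
Dir S: first cell '.' (not opp) -> no flip
Dir SE: first cell '.' (not opp) -> no flip
All flips: (5,3)

Answer: ........
........
....W...
.WWWW...
..BWWBB.
...BW.B.
....B..B
........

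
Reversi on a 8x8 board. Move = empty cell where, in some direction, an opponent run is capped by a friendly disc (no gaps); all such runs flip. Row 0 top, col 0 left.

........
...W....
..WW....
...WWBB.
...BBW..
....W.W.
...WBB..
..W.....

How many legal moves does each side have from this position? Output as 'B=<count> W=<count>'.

Answer: B=9 W=11

Derivation:
-- B to move --
(0,2): no bracket -> illegal
(0,3): flips 3 -> legal
(0,4): no bracket -> illegal
(1,1): flips 2 -> legal
(1,2): no bracket -> illegal
(1,4): no bracket -> illegal
(2,1): no bracket -> illegal
(2,4): flips 1 -> legal
(2,5): flips 1 -> legal
(3,1): no bracket -> illegal
(3,2): flips 2 -> legal
(4,2): no bracket -> illegal
(4,6): flips 1 -> legal
(4,7): flips 1 -> legal
(5,2): no bracket -> illegal
(5,3): no bracket -> illegal
(5,5): flips 1 -> legal
(5,7): no bracket -> illegal
(6,1): no bracket -> illegal
(6,2): flips 1 -> legal
(6,6): no bracket -> illegal
(6,7): no bracket -> illegal
(7,1): no bracket -> illegal
(7,3): no bracket -> illegal
(7,4): no bracket -> illegal
B mobility = 9
-- W to move --
(2,4): no bracket -> illegal
(2,5): flips 1 -> legal
(2,6): no bracket -> illegal
(2,7): flips 1 -> legal
(3,2): flips 1 -> legal
(3,7): flips 2 -> legal
(4,2): flips 2 -> legal
(4,6): no bracket -> illegal
(4,7): no bracket -> illegal
(5,2): flips 1 -> legal
(5,3): flips 1 -> legal
(5,5): flips 1 -> legal
(6,6): flips 2 -> legal
(7,3): no bracket -> illegal
(7,4): flips 2 -> legal
(7,5): no bracket -> illegal
(7,6): flips 1 -> legal
W mobility = 11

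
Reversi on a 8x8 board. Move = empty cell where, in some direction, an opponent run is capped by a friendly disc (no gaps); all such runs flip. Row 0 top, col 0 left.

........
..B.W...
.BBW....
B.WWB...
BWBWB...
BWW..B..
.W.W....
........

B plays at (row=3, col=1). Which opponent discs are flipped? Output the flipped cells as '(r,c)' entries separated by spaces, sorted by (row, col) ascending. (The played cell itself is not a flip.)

Dir NW: first cell '.' (not opp) -> no flip
Dir N: first cell 'B' (not opp) -> no flip
Dir NE: first cell 'B' (not opp) -> no flip
Dir W: first cell 'B' (not opp) -> no flip
Dir E: opp run (3,2) (3,3) capped by B -> flip
Dir SW: first cell 'B' (not opp) -> no flip
Dir S: opp run (4,1) (5,1) (6,1), next='.' -> no flip
Dir SE: first cell 'B' (not opp) -> no flip

Answer: (3,2) (3,3)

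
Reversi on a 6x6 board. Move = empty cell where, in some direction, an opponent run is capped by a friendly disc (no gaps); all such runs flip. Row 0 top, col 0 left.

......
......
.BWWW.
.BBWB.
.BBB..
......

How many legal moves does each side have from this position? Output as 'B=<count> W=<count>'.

Answer: B=5 W=10

Derivation:
-- B to move --
(1,1): no bracket -> illegal
(1,2): flips 2 -> legal
(1,3): flips 3 -> legal
(1,4): flips 2 -> legal
(1,5): flips 2 -> legal
(2,5): flips 3 -> legal
(3,5): no bracket -> illegal
(4,4): no bracket -> illegal
B mobility = 5
-- W to move --
(1,0): no bracket -> illegal
(1,1): no bracket -> illegal
(1,2): no bracket -> illegal
(2,0): flips 1 -> legal
(2,5): no bracket -> illegal
(3,0): flips 2 -> legal
(3,5): flips 1 -> legal
(4,0): flips 1 -> legal
(4,4): flips 1 -> legal
(4,5): flips 1 -> legal
(5,0): flips 2 -> legal
(5,1): flips 1 -> legal
(5,2): flips 2 -> legal
(5,3): flips 1 -> legal
(5,4): no bracket -> illegal
W mobility = 10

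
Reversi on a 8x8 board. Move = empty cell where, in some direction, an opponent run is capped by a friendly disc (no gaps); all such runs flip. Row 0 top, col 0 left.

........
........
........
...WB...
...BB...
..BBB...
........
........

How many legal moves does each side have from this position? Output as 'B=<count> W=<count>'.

Answer: B=3 W=3

Derivation:
-- B to move --
(2,2): flips 1 -> legal
(2,3): flips 1 -> legal
(2,4): no bracket -> illegal
(3,2): flips 1 -> legal
(4,2): no bracket -> illegal
B mobility = 3
-- W to move --
(2,3): no bracket -> illegal
(2,4): no bracket -> illegal
(2,5): no bracket -> illegal
(3,2): no bracket -> illegal
(3,5): flips 1 -> legal
(4,1): no bracket -> illegal
(4,2): no bracket -> illegal
(4,5): no bracket -> illegal
(5,1): no bracket -> illegal
(5,5): flips 1 -> legal
(6,1): no bracket -> illegal
(6,2): no bracket -> illegal
(6,3): flips 2 -> legal
(6,4): no bracket -> illegal
(6,5): no bracket -> illegal
W mobility = 3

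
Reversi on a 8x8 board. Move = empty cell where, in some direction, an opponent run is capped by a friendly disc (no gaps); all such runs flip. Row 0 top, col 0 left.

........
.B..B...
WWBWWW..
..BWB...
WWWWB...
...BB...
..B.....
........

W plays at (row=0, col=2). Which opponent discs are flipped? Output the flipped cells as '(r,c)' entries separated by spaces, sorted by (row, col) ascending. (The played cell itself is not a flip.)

Answer: (1,1)

Derivation:
Dir NW: edge -> no flip
Dir N: edge -> no flip
Dir NE: edge -> no flip
Dir W: first cell '.' (not opp) -> no flip
Dir E: first cell '.' (not opp) -> no flip
Dir SW: opp run (1,1) capped by W -> flip
Dir S: first cell '.' (not opp) -> no flip
Dir SE: first cell '.' (not opp) -> no flip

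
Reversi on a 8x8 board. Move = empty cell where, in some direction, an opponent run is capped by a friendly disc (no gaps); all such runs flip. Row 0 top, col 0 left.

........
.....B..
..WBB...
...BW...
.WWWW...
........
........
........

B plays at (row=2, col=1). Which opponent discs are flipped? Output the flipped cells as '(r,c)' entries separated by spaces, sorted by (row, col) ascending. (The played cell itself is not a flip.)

Answer: (2,2)

Derivation:
Dir NW: first cell '.' (not opp) -> no flip
Dir N: first cell '.' (not opp) -> no flip
Dir NE: first cell '.' (not opp) -> no flip
Dir W: first cell '.' (not opp) -> no flip
Dir E: opp run (2,2) capped by B -> flip
Dir SW: first cell '.' (not opp) -> no flip
Dir S: first cell '.' (not opp) -> no flip
Dir SE: first cell '.' (not opp) -> no flip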